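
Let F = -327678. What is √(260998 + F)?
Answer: 2*I*√16670 ≈ 258.22*I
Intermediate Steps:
√(260998 + F) = √(260998 - 327678) = √(-66680) = 2*I*√16670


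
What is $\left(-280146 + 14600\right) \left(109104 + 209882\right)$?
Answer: $-84705456356$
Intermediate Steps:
$\left(-280146 + 14600\right) \left(109104 + 209882\right) = \left(-265546\right) 318986 = -84705456356$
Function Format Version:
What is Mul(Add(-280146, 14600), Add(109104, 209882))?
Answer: -84705456356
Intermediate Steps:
Mul(Add(-280146, 14600), Add(109104, 209882)) = Mul(-265546, 318986) = -84705456356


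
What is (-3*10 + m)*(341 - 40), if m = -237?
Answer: -80367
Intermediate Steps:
(-3*10 + m)*(341 - 40) = (-3*10 - 237)*(341 - 40) = (-30 - 237)*301 = -267*301 = -80367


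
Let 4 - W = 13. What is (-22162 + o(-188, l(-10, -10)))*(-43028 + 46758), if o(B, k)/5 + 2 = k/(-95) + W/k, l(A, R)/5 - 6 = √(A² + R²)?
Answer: -64428146395/779 - 9241075*√2/779 ≈ -8.2723e+7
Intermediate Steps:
W = -9 (W = 4 - 1*13 = 4 - 13 = -9)
l(A, R) = 30 + 5*√(A² + R²)
o(B, k) = -10 - 45/k - k/19 (o(B, k) = -10 + 5*(k/(-95) - 9/k) = -10 + 5*(k*(-1/95) - 9/k) = -10 + 5*(-k/95 - 9/k) = -10 + 5*(-9/k - k/95) = -10 + (-45/k - k/19) = -10 - 45/k - k/19)
(-22162 + o(-188, l(-10, -10)))*(-43028 + 46758) = (-22162 + (-10 - 45/(30 + 5*√((-10)² + (-10)²)) - (30 + 5*√((-10)² + (-10)²))/19))*(-43028 + 46758) = (-22162 + (-10 - 45/(30 + 5*√(100 + 100)) - (30 + 5*√(100 + 100))/19))*3730 = (-22162 + (-10 - 45/(30 + 5*√200) - (30 + 5*√200)/19))*3730 = (-22162 + (-10 - 45/(30 + 5*(10*√2)) - (30 + 5*(10*√2))/19))*3730 = (-22162 + (-10 - 45/(30 + 50*√2) - (30 + 50*√2)/19))*3730 = (-22162 + (-10 - 45/(30 + 50*√2) + (-30/19 - 50*√2/19)))*3730 = (-22162 + (-220/19 - 45/(30 + 50*√2) - 50*√2/19))*3730 = (-421298/19 - 45/(30 + 50*√2) - 50*√2/19)*3730 = -1571441540/19 - 167850/(30 + 50*√2) - 186500*√2/19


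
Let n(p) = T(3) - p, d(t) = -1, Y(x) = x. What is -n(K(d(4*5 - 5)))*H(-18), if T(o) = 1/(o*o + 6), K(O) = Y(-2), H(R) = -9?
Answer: 93/5 ≈ 18.600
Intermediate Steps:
K(O) = -2
T(o) = 1/(6 + o**2) (T(o) = 1/(o**2 + 6) = 1/(6 + o**2))
n(p) = 1/15 - p (n(p) = 1/(6 + 3**2) - p = 1/(6 + 9) - p = 1/15 - p)
-n(K(d(4*5 - 5)))*H(-18) = -(1/15 - 1*(-2))*(-9) = -(1/15 + 2)*(-9) = -31*(-9)/15 = -1*(-93/5) = 93/5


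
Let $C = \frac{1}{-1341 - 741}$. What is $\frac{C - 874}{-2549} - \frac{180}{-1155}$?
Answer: $\frac{203798729}{408640386} \approx 0.49872$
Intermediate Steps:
$C = - \frac{1}{2082}$ ($C = \frac{1}{-2082} = - \frac{1}{2082} \approx -0.00048031$)
$\frac{C - 874}{-2549} - \frac{180}{-1155} = \frac{- \frac{1}{2082} - 874}{-2549} - \frac{180}{-1155} = \left(- \frac{1819669}{2082}\right) \left(- \frac{1}{2549}\right) - - \frac{12}{77} = \frac{1819669}{5307018} + \frac{12}{77} = \frac{203798729}{408640386}$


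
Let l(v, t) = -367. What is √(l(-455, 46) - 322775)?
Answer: I*√323142 ≈ 568.46*I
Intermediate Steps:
√(l(-455, 46) - 322775) = √(-367 - 322775) = √(-323142) = I*√323142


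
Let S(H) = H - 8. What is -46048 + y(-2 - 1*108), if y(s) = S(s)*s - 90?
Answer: -33158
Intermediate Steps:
S(H) = -8 + H
y(s) = -90 + s*(-8 + s) (y(s) = (-8 + s)*s - 90 = s*(-8 + s) - 90 = -90 + s*(-8 + s))
-46048 + y(-2 - 1*108) = -46048 + (-90 + (-2 - 1*108)*(-8 + (-2 - 1*108))) = -46048 + (-90 + (-2 - 108)*(-8 + (-2 - 108))) = -46048 + (-90 - 110*(-8 - 110)) = -46048 + (-90 - 110*(-118)) = -46048 + (-90 + 12980) = -46048 + 12890 = -33158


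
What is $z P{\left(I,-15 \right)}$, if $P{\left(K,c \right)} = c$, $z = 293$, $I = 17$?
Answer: $-4395$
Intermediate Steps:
$z P{\left(I,-15 \right)} = 293 \left(-15\right) = -4395$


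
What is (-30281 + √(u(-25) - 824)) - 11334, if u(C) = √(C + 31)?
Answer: -41615 + I*√(824 - √6) ≈ -41615.0 + 28.663*I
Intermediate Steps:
u(C) = √(31 + C)
(-30281 + √(u(-25) - 824)) - 11334 = (-30281 + √(√(31 - 25) - 824)) - 11334 = (-30281 + √(√6 - 824)) - 11334 = (-30281 + √(-824 + √6)) - 11334 = -41615 + √(-824 + √6)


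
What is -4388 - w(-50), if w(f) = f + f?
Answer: -4288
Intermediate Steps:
w(f) = 2*f
-4388 - w(-50) = -4388 - 2*(-50) = -4388 - 1*(-100) = -4388 + 100 = -4288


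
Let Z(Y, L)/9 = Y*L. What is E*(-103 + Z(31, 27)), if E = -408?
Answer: -3031440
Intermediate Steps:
Z(Y, L) = 9*L*Y (Z(Y, L) = 9*(Y*L) = 9*(L*Y) = 9*L*Y)
E*(-103 + Z(31, 27)) = -408*(-103 + 9*27*31) = -408*(-103 + 7533) = -408*7430 = -3031440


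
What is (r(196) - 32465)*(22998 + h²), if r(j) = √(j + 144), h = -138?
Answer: -1364893530 + 84084*√85 ≈ -1.3641e+9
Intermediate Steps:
r(j) = √(144 + j)
(r(196) - 32465)*(22998 + h²) = (√(144 + 196) - 32465)*(22998 + (-138)²) = (√340 - 32465)*(22998 + 19044) = (2*√85 - 32465)*42042 = (-32465 + 2*√85)*42042 = -1364893530 + 84084*√85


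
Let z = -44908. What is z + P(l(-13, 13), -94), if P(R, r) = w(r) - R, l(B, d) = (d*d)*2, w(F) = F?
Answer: -45340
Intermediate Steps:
l(B, d) = 2*d**2 (l(B, d) = d**2*2 = 2*d**2)
P(R, r) = r - R
z + P(l(-13, 13), -94) = -44908 + (-94 - 2*13**2) = -44908 + (-94 - 2*169) = -44908 + (-94 - 1*338) = -44908 + (-94 - 338) = -44908 - 432 = -45340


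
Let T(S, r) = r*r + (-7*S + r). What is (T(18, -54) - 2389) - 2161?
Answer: -1814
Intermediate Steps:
T(S, r) = r + r² - 7*S (T(S, r) = r² + (r - 7*S) = r + r² - 7*S)
(T(18, -54) - 2389) - 2161 = ((-54 + (-54)² - 7*18) - 2389) - 2161 = ((-54 + 2916 - 126) - 2389) - 2161 = (2736 - 2389) - 2161 = 347 - 2161 = -1814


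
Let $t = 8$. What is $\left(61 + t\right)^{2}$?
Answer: $4761$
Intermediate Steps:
$\left(61 + t\right)^{2} = \left(61 + 8\right)^{2} = 69^{2} = 4761$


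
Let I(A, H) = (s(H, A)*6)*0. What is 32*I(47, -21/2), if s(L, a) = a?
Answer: 0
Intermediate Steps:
I(A, H) = 0 (I(A, H) = (A*6)*0 = (6*A)*0 = 0)
32*I(47, -21/2) = 32*0 = 0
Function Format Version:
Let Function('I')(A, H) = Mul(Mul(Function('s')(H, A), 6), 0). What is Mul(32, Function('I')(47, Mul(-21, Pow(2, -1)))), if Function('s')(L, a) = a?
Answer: 0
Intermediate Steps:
Function('I')(A, H) = 0 (Function('I')(A, H) = Mul(Mul(A, 6), 0) = Mul(Mul(6, A), 0) = 0)
Mul(32, Function('I')(47, Mul(-21, Pow(2, -1)))) = Mul(32, 0) = 0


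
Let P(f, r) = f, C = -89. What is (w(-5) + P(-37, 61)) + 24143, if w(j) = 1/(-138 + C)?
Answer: 5472061/227 ≈ 24106.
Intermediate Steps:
w(j) = -1/227 (w(j) = 1/(-138 - 89) = 1/(-227) = -1/227)
(w(-5) + P(-37, 61)) + 24143 = (-1/227 - 37) + 24143 = -8400/227 + 24143 = 5472061/227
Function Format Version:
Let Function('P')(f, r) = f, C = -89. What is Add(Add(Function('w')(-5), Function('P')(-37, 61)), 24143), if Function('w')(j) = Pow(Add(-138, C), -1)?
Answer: Rational(5472061, 227) ≈ 24106.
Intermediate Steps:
Function('w')(j) = Rational(-1, 227) (Function('w')(j) = Pow(Add(-138, -89), -1) = Pow(-227, -1) = Rational(-1, 227))
Add(Add(Function('w')(-5), Function('P')(-37, 61)), 24143) = Add(Add(Rational(-1, 227), -37), 24143) = Add(Rational(-8400, 227), 24143) = Rational(5472061, 227)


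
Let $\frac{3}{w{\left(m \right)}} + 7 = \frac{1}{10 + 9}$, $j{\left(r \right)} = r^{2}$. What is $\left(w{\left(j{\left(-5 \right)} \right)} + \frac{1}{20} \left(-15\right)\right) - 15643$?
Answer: $- \frac{172086}{11} \approx -15644.0$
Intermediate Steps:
$w{\left(m \right)} = - \frac{19}{44}$ ($w{\left(m \right)} = \frac{3}{-7 + \frac{1}{10 + 9}} = \frac{3}{-7 + \frac{1}{19}} = \frac{3}{- \frac{132}{19}} = 3 \left(- \frac{19}{132}\right) = - \frac{19}{44}$)
$\left(w{\left(j{\left(-5 \right)} \right)} + \frac{1}{20} \left(-15\right)\right) - 15643 = \left(- \frac{19}{44} + \frac{1}{20} \left(-15\right)\right) - 15643 = \left(- \frac{19}{44} - \frac{3}{4}\right) - 15643 = - \frac{13}{11} - 15643 = - \frac{172086}{11}$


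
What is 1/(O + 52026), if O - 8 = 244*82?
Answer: 1/72042 ≈ 1.3881e-5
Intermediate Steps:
O = 20016 (O = 8 + 244*82 = 8 + 20008 = 20016)
1/(O + 52026) = 1/(20016 + 52026) = 1/72042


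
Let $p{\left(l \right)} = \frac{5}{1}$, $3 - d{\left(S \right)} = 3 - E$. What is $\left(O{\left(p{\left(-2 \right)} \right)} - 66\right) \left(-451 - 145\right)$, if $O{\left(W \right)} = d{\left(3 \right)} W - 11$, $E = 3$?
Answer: $36952$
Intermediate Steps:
$d{\left(S \right)} = 3$ ($d{\left(S \right)} = 3 - \left(3 - 3\right) = 3 - 0 = 3 + 0 = 3$)
$p{\left(l \right)} = 5$ ($p{\left(l \right)} = 5 \cdot 1 = 5$)
$O{\left(W \right)} = -11 + 3 W$ ($O{\left(W \right)} = 3 W - 11 = -11 + 3 W$)
$\left(O{\left(p{\left(-2 \right)} \right)} - 66\right) \left(-451 - 145\right) = \left(\left(-11 + 3 \cdot 5\right) - 66\right) \left(-451 - 145\right) = \left(\left(-11 + 15\right) - 66\right) \left(-596\right) = \left(4 - 66\right) \left(-596\right) = \left(-62\right) \left(-596\right) = 36952$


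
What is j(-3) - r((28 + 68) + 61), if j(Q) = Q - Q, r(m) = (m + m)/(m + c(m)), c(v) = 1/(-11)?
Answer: -1727/863 ≈ -2.0012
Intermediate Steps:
c(v) = -1/11
r(m) = 2*m/(-1/11 + m) (r(m) = (m + m)/(m - 1/11) = (2*m)/(-1/11 + m) = 2*m/(-1/11 + m))
j(Q) = 0
j(-3) - r((28 + 68) + 61) = 0 - 22*((28 + 68) + 61)/(-1 + 11*((28 + 68) + 61)) = 0 - 22*(96 + 61)/(-1 + 11*(96 + 61)) = 0 - 22*157/(-1 + 11*157) = 0 - 22*157/(-1 + 1727) = 0 - 22*157/1726 = 0 - 1*1727/863 = 0 - 1727/863 = -1727/863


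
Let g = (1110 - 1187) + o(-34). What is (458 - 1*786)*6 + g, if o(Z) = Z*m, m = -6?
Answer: -1841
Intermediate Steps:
o(Z) = -6*Z (o(Z) = Z*(-6) = -6*Z)
g = 127 (g = (1110 - 1187) - 6*(-34) = -77 + 204 = 127)
(458 - 1*786)*6 + g = (458 - 1*786)*6 + 127 = (458 - 786)*6 + 127 = -328*6 + 127 = -1968 + 127 = -1841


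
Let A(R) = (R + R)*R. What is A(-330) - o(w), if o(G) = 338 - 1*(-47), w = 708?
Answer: 217415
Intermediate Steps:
o(G) = 385 (o(G) = 338 + 47 = 385)
A(R) = 2*R² (A(R) = (2*R)*R = 2*R²)
A(-330) - o(w) = 2*(-330)² - 1*385 = 2*108900 - 385 = 217800 - 385 = 217415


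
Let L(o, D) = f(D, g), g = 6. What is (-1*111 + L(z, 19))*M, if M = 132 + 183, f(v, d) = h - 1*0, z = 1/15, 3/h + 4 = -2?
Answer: -70245/2 ≈ -35123.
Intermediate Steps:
h = -½ (h = 3/(-4 - 2) = 3/(-6) = 3*(-⅙) = -½ ≈ -0.50000)
z = 1/15 ≈ 0.066667
f(v, d) = -½ (f(v, d) = -½ - 1*0 = -½ + 0 = -½)
L(o, D) = -½
M = 315
(-1*111 + L(z, 19))*M = (-1*111 - ½)*315 = (-111 - ½)*315 = -223/2*315 = -70245/2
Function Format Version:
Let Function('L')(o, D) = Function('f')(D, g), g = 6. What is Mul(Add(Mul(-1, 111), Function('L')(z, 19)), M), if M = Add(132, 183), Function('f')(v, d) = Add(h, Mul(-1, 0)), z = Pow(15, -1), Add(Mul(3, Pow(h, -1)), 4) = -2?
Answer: Rational(-70245, 2) ≈ -35123.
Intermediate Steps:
h = Rational(-1, 2) (h = Mul(3, Pow(Add(-4, -2), -1)) = Mul(3, Pow(-6, -1)) = Mul(3, Rational(-1, 6)) = Rational(-1, 2) ≈ -0.50000)
z = Rational(1, 15) ≈ 0.066667
Function('f')(v, d) = Rational(-1, 2) (Function('f')(v, d) = Add(Rational(-1, 2), Mul(-1, 0)) = Add(Rational(-1, 2), 0) = Rational(-1, 2))
Function('L')(o, D) = Rational(-1, 2)
M = 315
Mul(Add(Mul(-1, 111), Function('L')(z, 19)), M) = Mul(Add(Mul(-1, 111), Rational(-1, 2)), 315) = Mul(Add(-111, Rational(-1, 2)), 315) = Mul(Rational(-223, 2), 315) = Rational(-70245, 2)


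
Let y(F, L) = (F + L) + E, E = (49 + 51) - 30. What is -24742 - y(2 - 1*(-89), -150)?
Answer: -24753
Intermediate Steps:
E = 70 (E = 100 - 30 = 70)
y(F, L) = 70 + F + L (y(F, L) = (F + L) + 70 = 70 + F + L)
-24742 - y(2 - 1*(-89), -150) = -24742 - (70 + (2 - 1*(-89)) - 150) = -24742 - (70 + (2 + 89) - 150) = -24742 - (70 + 91 - 150) = -24742 - 1*11 = -24742 - 11 = -24753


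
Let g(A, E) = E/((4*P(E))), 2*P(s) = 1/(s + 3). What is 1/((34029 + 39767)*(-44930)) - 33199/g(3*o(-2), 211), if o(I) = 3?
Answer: -110076406464297/74857526679560 ≈ -1.4705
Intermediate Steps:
P(s) = 1/(2*(3 + s)) (P(s) = 1/(2*(s + 3)) = 1/(2*(3 + s)))
g(A, E) = E*(3/2 + E/2) (g(A, E) = E/((4*(1/(2*(3 + E))))) = E/((2/(3 + E))) = E*(3/2 + E/2))
1/((34029 + 39767)*(-44930)) - 33199/g(3*o(-2), 211) = 1/((34029 + 39767)*(-44930)) - 33199*2/(211*(3 + 211)) = -1/44930/73796 - 33199/((½)*211*214) = (1/73796)*(-1/44930) - 33199/22577 = -1/3315654280 - 33199*1/22577 = -1/3315654280 - 33199/22577 = -110076406464297/74857526679560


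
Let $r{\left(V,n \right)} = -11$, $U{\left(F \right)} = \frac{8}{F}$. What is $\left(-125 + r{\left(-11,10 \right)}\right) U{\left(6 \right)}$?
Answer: $- \frac{544}{3} \approx -181.33$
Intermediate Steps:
$\left(-125 + r{\left(-11,10 \right)}\right) U{\left(6 \right)} = \left(-125 - 11\right) \frac{8}{6} = - 136 \cdot 8 \cdot \frac{1}{6} = \left(-136\right) \frac{4}{3} = - \frac{544}{3}$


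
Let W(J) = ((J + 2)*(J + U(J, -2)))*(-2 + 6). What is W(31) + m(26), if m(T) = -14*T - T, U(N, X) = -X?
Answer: 3966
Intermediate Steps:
m(T) = -15*T
W(J) = 4*(2 + J)² (W(J) = ((J + 2)*(J - 1*(-2)))*(-2 + 6) = ((2 + J)*(J + 2))*4 = ((2 + J)*(2 + J))*4 = (2 + J)²*4 = 4*(2 + J)²)
W(31) + m(26) = (16 + 4*31² + 16*31) - 15*26 = (16 + 4*961 + 496) - 390 = (16 + 3844 + 496) - 390 = 4356 - 390 = 3966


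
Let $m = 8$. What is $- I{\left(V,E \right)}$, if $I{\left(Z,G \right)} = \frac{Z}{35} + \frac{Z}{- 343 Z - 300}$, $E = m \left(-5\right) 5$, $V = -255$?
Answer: $\frac{296480}{40677} \approx 7.2886$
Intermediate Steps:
$E = -200$ ($E = 8 \left(-5\right) 5 = \left(-40\right) 5 = -200$)
$I{\left(Z,G \right)} = \frac{Z}{35} + \frac{Z}{-300 - 343 Z}$ ($I{\left(Z,G \right)} = Z \frac{1}{35} + \frac{Z}{-300 - 343 Z} = \frac{Z}{35} + \frac{Z}{-300 - 343 Z}$)
$- I{\left(V,E \right)} = - \frac{\left(-255\right) \left(265 + 343 \left(-255\right)\right)}{35 \left(300 + 343 \left(-255\right)\right)} = - \frac{\left(-255\right) \left(265 - 87465\right)}{35 \left(300 - 87465\right)} = - \frac{\left(-255\right) \left(-87200\right)}{35 \left(-87165\right)} = - \frac{\left(-255\right) \left(-1\right) \left(-87200\right)}{35 \cdot 87165} = \left(-1\right) \left(- \frac{296480}{40677}\right) = \frac{296480}{40677}$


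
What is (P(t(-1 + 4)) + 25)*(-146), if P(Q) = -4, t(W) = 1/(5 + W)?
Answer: -3066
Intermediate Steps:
(P(t(-1 + 4)) + 25)*(-146) = (-4 + 25)*(-146) = 21*(-146) = -3066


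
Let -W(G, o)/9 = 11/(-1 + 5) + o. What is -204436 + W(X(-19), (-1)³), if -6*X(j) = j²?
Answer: -817807/4 ≈ -2.0445e+5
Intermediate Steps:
X(j) = -j²/6
W(G, o) = -99/4 - 9*o (W(G, o) = -9*(11/(-1 + 5) + o) = -9*(11/4 + o) = -99/4 - 9*o)
-204436 + W(X(-19), (-1)³) = -204436 + (-99/4 - 9*(-1)³) = -204436 + (-99/4 - 9*(-1)) = -204436 + (-99/4 + 9) = -204436 - 63/4 = -817807/4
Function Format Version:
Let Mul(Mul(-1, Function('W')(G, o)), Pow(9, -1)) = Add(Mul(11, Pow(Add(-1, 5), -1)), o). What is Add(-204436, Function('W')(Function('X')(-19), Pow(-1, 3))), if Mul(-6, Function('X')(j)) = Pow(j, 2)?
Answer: Rational(-817807, 4) ≈ -2.0445e+5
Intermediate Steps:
Function('X')(j) = Mul(Rational(-1, 6), Pow(j, 2))
Function('W')(G, o) = Add(Rational(-99, 4), Mul(-9, o)) (Function('W')(G, o) = Mul(-9, Add(Mul(11, Pow(Add(-1, 5), -1)), o)) = Mul(-9, Add(Mul(11, Pow(4, -1)), o)) = Mul(-9, Add(Mul(11, Rational(1, 4)), o)) = Mul(-9, Add(Rational(11, 4), o)) = Add(Rational(-99, 4), Mul(-9, o)))
Add(-204436, Function('W')(Function('X')(-19), Pow(-1, 3))) = Add(-204436, Add(Rational(-99, 4), Mul(-9, Pow(-1, 3)))) = Add(-204436, Add(Rational(-99, 4), Mul(-9, -1))) = Add(-204436, Add(Rational(-99, 4), 9)) = Add(-204436, Rational(-63, 4)) = Rational(-817807, 4)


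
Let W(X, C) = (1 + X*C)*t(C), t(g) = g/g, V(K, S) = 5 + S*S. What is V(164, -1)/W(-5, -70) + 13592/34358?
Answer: 829490/2009943 ≈ 0.41269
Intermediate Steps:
V(K, S) = 5 + S**2
t(g) = 1
W(X, C) = 1 + C*X (W(X, C) = (1 + X*C)*1 = (1 + C*X)*1 = 1 + C*X)
V(164, -1)/W(-5, -70) + 13592/34358 = (5 + (-1)**2)/(1 - 70*(-5)) + 13592/34358 = (5 + 1)/(1 + 350) + 13592*(1/34358) = 6/351 + 6796/17179 = 6*(1/351) + 6796/17179 = 2/117 + 6796/17179 = 829490/2009943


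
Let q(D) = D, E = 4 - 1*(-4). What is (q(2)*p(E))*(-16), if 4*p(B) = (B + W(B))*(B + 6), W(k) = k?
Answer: -1792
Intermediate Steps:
E = 8 (E = 4 + 4 = 8)
p(B) = B*(6 + B)/2 (p(B) = ((B + B)*(B + 6))/4 = ((2*B)*(6 + B))/4 = (2*B*(6 + B))/4 = B*(6 + B)/2)
(q(2)*p(E))*(-16) = (2*((½)*8*(6 + 8)))*(-16) = (2*((½)*8*14))*(-16) = (2*56)*(-16) = 112*(-16) = -1792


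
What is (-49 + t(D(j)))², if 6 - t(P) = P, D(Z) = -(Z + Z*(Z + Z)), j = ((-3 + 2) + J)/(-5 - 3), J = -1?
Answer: 116281/64 ≈ 1816.9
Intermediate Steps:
j = ¼ (j = ((-3 + 2) - 1)/(-5 - 3) = (-1 - 1)/(-8) = -2*(-⅛) = ¼ ≈ 0.25000)
D(Z) = -Z - 2*Z² (D(Z) = -(Z + Z*(2*Z)) = -(Z + 2*Z²) = -Z - 2*Z²)
t(P) = 6 - P
(-49 + t(D(j)))² = (-49 + (6 - (-1)*(1 + 2*(¼))/4))² = (-49 + (6 - (-1)*(1 + ½)/4))² = (-49 + (6 - (-1)*3/(4*2)))² = (-49 + (6 - 1*(-3/8)))² = (-49 + (6 + 3/8))² = (-49 + 51/8)² = (-341/8)² = 116281/64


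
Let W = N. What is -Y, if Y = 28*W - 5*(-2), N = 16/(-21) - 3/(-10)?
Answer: 44/15 ≈ 2.9333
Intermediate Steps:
N = -97/210 (N = 16*(-1/21) - 3*(-1/10) = -16/21 + 3/10 = -97/210 ≈ -0.46190)
W = -97/210 ≈ -0.46190
Y = -44/15 (Y = 28*(-97/210) - 5*(-2) = -194/15 + 10 = -44/15 ≈ -2.9333)
-Y = -1*(-44/15) = 44/15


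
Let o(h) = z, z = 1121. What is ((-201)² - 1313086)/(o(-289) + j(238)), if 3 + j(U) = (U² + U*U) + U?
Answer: -1272685/114644 ≈ -11.101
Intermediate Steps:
j(U) = -3 + U + 2*U² (j(U) = -3 + ((U² + U*U) + U) = -3 + ((U² + U²) + U) = -3 + (2*U² + U) = -3 + (U + 2*U²) = -3 + U + 2*U²)
o(h) = 1121
((-201)² - 1313086)/(o(-289) + j(238)) = ((-201)² - 1313086)/(1121 + (-3 + 238 + 2*238²)) = (40401 - 1313086)/(1121 + (-3 + 238 + 2*56644)) = -1272685/(1121 + (-3 + 238 + 113288)) = -1272685/(1121 + 113523) = -1272685/114644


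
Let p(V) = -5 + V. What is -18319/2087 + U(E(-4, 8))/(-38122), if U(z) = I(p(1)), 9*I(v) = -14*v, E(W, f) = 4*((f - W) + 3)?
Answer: -448952081/51146109 ≈ -8.7778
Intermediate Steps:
E(W, f) = 12 - 4*W + 4*f (E(W, f) = 4*(3 + f - W) = 12 - 4*W + 4*f)
I(v) = -14*v/9 (I(v) = (-14*v)/9 = -14*v/9)
U(z) = 56/9 (U(z) = -14*(-5 + 1)/9 = -14/9*(-4) = 56/9)
-18319/2087 + U(E(-4, 8))/(-38122) = -18319/2087 + (56/9)/(-38122) = -18319*1/2087 + (56/9)*(-1/38122) = -18319/2087 - 4/24507 = -448952081/51146109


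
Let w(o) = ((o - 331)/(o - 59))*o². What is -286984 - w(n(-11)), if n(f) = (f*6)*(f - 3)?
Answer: -754530328/865 ≈ -8.7229e+5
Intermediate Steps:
n(f) = 6*f*(-3 + f) (n(f) = (6*f)*(-3 + f) = 6*f*(-3 + f))
w(o) = o²*(-331 + o)/(-59 + o) (w(o) = ((-331 + o)/(-59 + o))*o² = o²*(-331 + o)/(-59 + o))
-286984 - w(n(-11)) = -286984 - (6*(-11)*(-3 - 11))²*(-331 + 6*(-11)*(-3 - 11))/(-59 + 6*(-11)*(-3 - 11)) = -286984 - (6*(-11)*(-14))²*(-331 + 6*(-11)*(-14))/(-59 + 6*(-11)*(-14)) = -286984 - 924²*(-331 + 924)/(-59 + 924) = -286984 - 853776*593/865 = -286984 - 1*506289168/865 = -286984 - 506289168/865 = -754530328/865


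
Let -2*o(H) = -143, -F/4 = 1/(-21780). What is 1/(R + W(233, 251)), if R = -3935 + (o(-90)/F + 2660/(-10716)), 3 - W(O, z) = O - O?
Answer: 282/108678641 ≈ 2.5948e-6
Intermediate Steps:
W(O, z) = 3 (W(O, z) = 3 - (O - O) = 3 - 1*0 = 3 + 0 = 3)
F = 1/5445 (F = -4/(-21780) = -4*(-1/21780) = 1/5445 ≈ 0.00018365)
o(H) = 143/2 (o(H) = -½*(-143) = 143/2)
R = 108677795/282 (R = -3935 + (143/(2*(1/5445)) + 2660/(-10716)) = -3935 + ((143/2)*5445 + 2660*(-1/10716)) = -3935 + (778635/2 - 35/141) = -3935 + 109787465/282 = 108677795/282 ≈ 3.8538e+5)
1/(R + W(233, 251)) = 1/(108677795/282 + 3) = 1/(108678641/282) = 282/108678641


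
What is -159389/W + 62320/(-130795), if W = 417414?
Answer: -9372104947/10919132826 ≈ -0.85832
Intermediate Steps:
-159389/W + 62320/(-130795) = -159389/417414 + 62320/(-130795) = -159389*1/417414 + 62320*(-1/130795) = -159389/417414 - 12464/26159 = -9372104947/10919132826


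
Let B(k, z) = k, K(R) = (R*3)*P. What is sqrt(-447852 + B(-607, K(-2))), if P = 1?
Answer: I*sqrt(448459) ≈ 669.67*I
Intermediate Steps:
K(R) = 3*R (K(R) = (R*3)*1 = (3*R)*1 = 3*R)
sqrt(-447852 + B(-607, K(-2))) = sqrt(-447852 - 607) = sqrt(-448459) = I*sqrt(448459)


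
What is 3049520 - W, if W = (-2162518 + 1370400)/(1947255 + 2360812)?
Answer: 13137537269958/4308067 ≈ 3.0495e+6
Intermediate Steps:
W = -792118/4308067 ≈ -0.18387
3049520 - W = 3049520 - 1*(-792118/4308067) = 3049520 + 792118/4308067 = 13137537269958/4308067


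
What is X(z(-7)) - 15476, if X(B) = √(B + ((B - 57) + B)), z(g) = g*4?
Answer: -15476 + I*√141 ≈ -15476.0 + 11.874*I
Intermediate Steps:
z(g) = 4*g
X(B) = √(-57 + 3*B) (X(B) = √(B + ((-57 + B) + B)) = √(B + (-57 + 2*B)) = √(-57 + 3*B))
X(z(-7)) - 15476 = √(-57 + 3*(4*(-7))) - 15476 = √(-57 + 3*(-28)) - 15476 = √(-57 - 84) - 15476 = √(-141) - 15476 = I*√141 - 15476 = -15476 + I*√141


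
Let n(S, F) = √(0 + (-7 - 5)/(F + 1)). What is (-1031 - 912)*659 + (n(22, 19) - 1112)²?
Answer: -1280437 + (5560 - I*√15)²/25 ≈ -43894.0 - 1722.7*I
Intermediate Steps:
n(S, F) = 2*√3*√(-1/(1 + F)) (n(S, F) = √(0 - 12/(1 + F)) = √(-12/(1 + F)) = 2*√3*√(-1/(1 + F)))
(-1031 - 912)*659 + (n(22, 19) - 1112)² = (-1031 - 912)*659 + (2*√3*√(-1/(1 + 19)) - 1112)² = -1943*659 + (2*√3*√(-1/20) - 1112)² = -1280437 + (2*√3*√(-1*1/20) - 1112)² = -1280437 + (2*√3*√(-1/20) - 1112)² = -1280437 + (2*√3*(I*√5/10) - 1112)² = -1280437 + (I*√15/5 - 1112)² = -1280437 + (-1112 + I*√15/5)²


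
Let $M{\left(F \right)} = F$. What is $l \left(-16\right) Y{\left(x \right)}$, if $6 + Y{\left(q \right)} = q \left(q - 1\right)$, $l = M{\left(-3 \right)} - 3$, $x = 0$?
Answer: $-576$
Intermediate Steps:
$l = -6$ ($l = -3 - 3 = -6$)
$Y{\left(q \right)} = -6 + q \left(-1 + q\right)$ ($Y{\left(q \right)} = -6 + q \left(q - 1\right) = -6 + q \left(-1 + q\right)$)
$l \left(-16\right) Y{\left(x \right)} = \left(-6\right) \left(-16\right) \left(-6 + 0^{2} - 0\right) = 96 \left(-6 + 0 + 0\right) = 96 \left(-6\right) = -576$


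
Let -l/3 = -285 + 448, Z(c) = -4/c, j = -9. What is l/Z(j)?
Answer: -4401/4 ≈ -1100.3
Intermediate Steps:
l = -489 (l = -3*(-285 + 448) = -3*163 = -489)
l/Z(j) = -489/((-4/(-9))) = -489/((-4*(-1/9))) = -489/4/9 = -489*9/4 = -4401/4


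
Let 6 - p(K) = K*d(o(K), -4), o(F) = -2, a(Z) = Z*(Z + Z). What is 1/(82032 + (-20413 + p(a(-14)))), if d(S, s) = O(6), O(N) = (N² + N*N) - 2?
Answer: 1/34185 ≈ 2.9253e-5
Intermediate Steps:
a(Z) = 2*Z² (a(Z) = Z*(2*Z) = 2*Z²)
O(N) = -2 + 2*N² (O(N) = (N² + N²) - 2 = 2*N² - 2 = -2 + 2*N²)
d(S, s) = 70 (d(S, s) = -2 + 2*6² = -2 + 2*36 = -2 + 72 = 70)
p(K) = 6 - 70*K (p(K) = 6 - K*70 = 6 - 70*K)
1/(82032 + (-20413 + p(a(-14)))) = 1/(82032 + (-20413 + (6 - 140*(-14)²))) = 1/(82032 + (-20413 + (6 - 140*196))) = 1/(82032 + (-20413 + (6 - 70*392))) = 1/(82032 + (-20413 + (6 - 27440))) = 1/(82032 + (-20413 - 27434)) = 1/(82032 - 47847) = 1/34185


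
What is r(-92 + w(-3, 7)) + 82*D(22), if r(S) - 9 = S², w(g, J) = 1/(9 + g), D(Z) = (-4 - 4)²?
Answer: 492853/36 ≈ 13690.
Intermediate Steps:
D(Z) = 64 (D(Z) = (-8)² = 64)
r(S) = 9 + S²
r(-92 + w(-3, 7)) + 82*D(22) = (9 + (-92 + 1/(9 - 3))²) + 82*64 = (9 + (-92 + 1/6)²) + 5248 = (9 + (-92 + ⅙)²) + 5248 = (9 + (-551/6)²) + 5248 = (9 + 303601/36) + 5248 = 303925/36 + 5248 = 492853/36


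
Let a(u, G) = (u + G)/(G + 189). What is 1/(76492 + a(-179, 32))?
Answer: 221/16904585 ≈ 1.3073e-5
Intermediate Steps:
a(u, G) = (G + u)/(189 + G)
1/(76492 + a(-179, 32)) = 1/(76492 + (32 - 179)/(189 + 32)) = 1/(76492 - 147/221) = 1/(16904585/221) = 221/16904585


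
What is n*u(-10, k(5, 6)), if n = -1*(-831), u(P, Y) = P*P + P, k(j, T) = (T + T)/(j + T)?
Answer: 74790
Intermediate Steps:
k(j, T) = 2*T/(T + j) (k(j, T) = (2*T)/(T + j) = 2*T/(T + j))
u(P, Y) = P + P**2 (u(P, Y) = P**2 + P = P + P**2)
n = 831
n*u(-10, k(5, 6)) = 831*(-10*(1 - 10)) = 831*(-10*(-9)) = 831*90 = 74790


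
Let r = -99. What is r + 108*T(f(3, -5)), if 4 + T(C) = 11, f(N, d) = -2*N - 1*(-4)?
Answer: 657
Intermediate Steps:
f(N, d) = 4 - 2*N (f(N, d) = -2*N + 4 = 4 - 2*N)
T(C) = 7 (T(C) = -4 + 11 = 7)
r + 108*T(f(3, -5)) = -99 + 108*7 = -99 + 756 = 657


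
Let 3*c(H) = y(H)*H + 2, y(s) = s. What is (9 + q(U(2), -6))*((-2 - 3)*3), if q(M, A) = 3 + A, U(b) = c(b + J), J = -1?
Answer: -90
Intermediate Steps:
c(H) = ⅔ + H²/3 (c(H) = (H*H + 2)/3 = (H² + 2)/3 = (2 + H²)/3 = ⅔ + H²/3)
U(b) = ⅔ + (-1 + b)²/3 (U(b) = ⅔ + (b - 1)²/3 = ⅔ + (-1 + b)²/3)
(9 + q(U(2), -6))*((-2 - 3)*3) = (9 + (3 - 6))*((-2 - 3)*3) = (9 - 3)*(-5*3) = 6*(-15) = -90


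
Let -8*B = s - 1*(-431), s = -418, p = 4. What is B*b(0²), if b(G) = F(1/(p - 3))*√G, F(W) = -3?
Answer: 0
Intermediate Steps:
B = -13/8 (B = -(-418 - 1*(-431))/8 = -(-418 + 431)/8 = -⅛*13 = -13/8 ≈ -1.6250)
b(G) = -3*√G
B*b(0²) = -(-39)*√(0²)/8 = -(-39)*√0/8 = -(-39)*0/8 = -13/8*0 = 0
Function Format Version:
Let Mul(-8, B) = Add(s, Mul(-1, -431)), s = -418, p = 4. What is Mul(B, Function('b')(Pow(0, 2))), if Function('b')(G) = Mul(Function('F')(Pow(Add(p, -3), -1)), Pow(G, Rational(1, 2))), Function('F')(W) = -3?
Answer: 0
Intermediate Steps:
B = Rational(-13, 8) (B = Mul(Rational(-1, 8), Add(-418, Mul(-1, -431))) = Mul(Rational(-1, 8), Add(-418, 431)) = Mul(Rational(-1, 8), 13) = Rational(-13, 8) ≈ -1.6250)
Function('b')(G) = Mul(-3, Pow(G, Rational(1, 2)))
Mul(B, Function('b')(Pow(0, 2))) = Mul(Rational(-13, 8), Mul(-3, Pow(Pow(0, 2), Rational(1, 2)))) = Mul(Rational(-13, 8), Mul(-3, Pow(0, Rational(1, 2)))) = Mul(Rational(-13, 8), Mul(-3, 0)) = Mul(Rational(-13, 8), 0) = 0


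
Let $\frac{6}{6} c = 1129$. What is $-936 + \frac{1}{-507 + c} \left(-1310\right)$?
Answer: $- \frac{291751}{311} \approx -938.11$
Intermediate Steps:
$c = 1129$
$-936 + \frac{1}{-507 + c} \left(-1310\right) = -936 + \frac{1}{-507 + 1129} \left(-1310\right) = -936 + \frac{1}{622} \left(-1310\right) = -936 - \frac{655}{311} = - \frac{291751}{311}$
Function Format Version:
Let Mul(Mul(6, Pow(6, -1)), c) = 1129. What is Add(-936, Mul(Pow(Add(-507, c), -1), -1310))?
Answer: Rational(-291751, 311) ≈ -938.11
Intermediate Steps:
c = 1129
Add(-936, Mul(Pow(Add(-507, c), -1), -1310)) = Add(-936, Mul(Pow(Add(-507, 1129), -1), -1310)) = Add(-936, Mul(Pow(622, -1), -1310)) = Add(-936, Mul(Rational(1, 622), -1310)) = Add(-936, Rational(-655, 311)) = Rational(-291751, 311)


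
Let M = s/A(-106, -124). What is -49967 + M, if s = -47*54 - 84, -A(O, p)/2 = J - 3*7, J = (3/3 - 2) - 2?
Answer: -400173/8 ≈ -50022.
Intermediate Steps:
J = -3 (J = (3*(⅓) - 2) - 2 = (1 - 2) - 2 = -1 - 2 = -3)
A(O, p) = 48 (A(O, p) = -2*(-3 - 3*7) = -2*(-3 - 21) = -2*(-24) = 48)
s = -2622 (s = -2538 - 84 = -2622)
M = -437/8 (M = -2622/48 = -2622*1/48 = -437/8 ≈ -54.625)
-49967 + M = -49967 - 437/8 = -400173/8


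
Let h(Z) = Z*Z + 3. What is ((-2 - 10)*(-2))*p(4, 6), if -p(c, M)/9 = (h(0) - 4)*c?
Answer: 864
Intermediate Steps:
h(Z) = 3 + Z**2 (h(Z) = Z**2 + 3 = 3 + Z**2)
p(c, M) = 9*c (p(c, M) = -9*((3 + 0**2) - 4)*c = -9*((3 + 0) - 4)*c = -9*(3 - 4)*c = -(-9)*c = 9*c)
((-2 - 10)*(-2))*p(4, 6) = ((-2 - 10)*(-2))*(9*4) = -12*(-2)*36 = 24*36 = 864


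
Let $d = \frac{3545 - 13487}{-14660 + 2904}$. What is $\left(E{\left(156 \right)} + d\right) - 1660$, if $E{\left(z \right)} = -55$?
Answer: $- \frac{10075799}{5878} \approx -1714.2$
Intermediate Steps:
$d = \frac{4971}{5878}$ ($d = - \frac{9942}{-11756} = \left(-9942\right) \left(- \frac{1}{11756}\right) = \frac{4971}{5878} \approx 0.8457$)
$\left(E{\left(156 \right)} + d\right) - 1660 = \left(-55 + \frac{4971}{5878}\right) - 1660 = - \frac{318319}{5878} - 1660 = - \frac{10075799}{5878}$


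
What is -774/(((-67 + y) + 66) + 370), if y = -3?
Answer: -129/61 ≈ -2.1148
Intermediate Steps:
-774/(((-67 + y) + 66) + 370) = -774/(((-67 - 3) + 66) + 370) = -774/((-70 + 66) + 370) = -774/(-4 + 370) = -774/366 = -774*1/366 = -129/61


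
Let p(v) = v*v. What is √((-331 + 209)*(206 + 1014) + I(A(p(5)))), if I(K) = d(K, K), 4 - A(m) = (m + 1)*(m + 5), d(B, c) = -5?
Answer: I*√148845 ≈ 385.8*I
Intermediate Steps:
p(v) = v²
A(m) = 4 - (1 + m)*(5 + m) (A(m) = 4 - (m + 1)*(m + 5) = 4 - (1 + m)*(5 + m))
I(K) = -5
√((-331 + 209)*(206 + 1014) + I(A(p(5)))) = √((-331 + 209)*(206 + 1014) - 5) = √(-122*1220 - 5) = √(-148840 - 5) = √(-148845) = I*√148845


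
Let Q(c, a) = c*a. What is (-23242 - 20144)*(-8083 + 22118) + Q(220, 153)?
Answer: -608888850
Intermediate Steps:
Q(c, a) = a*c
(-23242 - 20144)*(-8083 + 22118) + Q(220, 153) = (-23242 - 20144)*(-8083 + 22118) + 153*220 = -43386*14035 + 33660 = -608922510 + 33660 = -608888850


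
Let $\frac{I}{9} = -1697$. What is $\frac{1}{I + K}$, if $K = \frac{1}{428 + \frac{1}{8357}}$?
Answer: $- \frac{3576797}{54628412224} \approx -6.5475 \cdot 10^{-5}$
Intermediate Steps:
$K = \frac{8357}{3576797}$ ($K = \frac{1}{428 + \frac{1}{8357}} = \frac{1}{\frac{3576797}{8357}} = \frac{8357}{3576797} \approx 0.0023364$)
$I = -15273$ ($I = 9 \left(-1697\right) = -15273$)
$\frac{1}{I + K} = \frac{1}{-15273 + \frac{8357}{3576797}} = \frac{1}{- \frac{54628412224}{3576797}} = - \frac{3576797}{54628412224}$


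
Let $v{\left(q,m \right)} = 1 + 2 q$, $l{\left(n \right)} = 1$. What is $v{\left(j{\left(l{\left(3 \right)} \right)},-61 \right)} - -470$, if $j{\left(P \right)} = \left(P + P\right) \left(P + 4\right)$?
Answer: $491$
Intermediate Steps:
$j{\left(P \right)} = 2 P \left(4 + P\right)$
$v{\left(j{\left(l{\left(3 \right)} \right)},-61 \right)} - -470 = \left(1 + 2 \cdot 2 \cdot 1 \left(4 + 1\right)\right) - -470 = \left(1 + 2 \cdot 2 \cdot 1 \cdot 5\right) + 470 = \left(1 + 2 \cdot 10\right) + 470 = \left(1 + 20\right) + 470 = 21 + 470 = 491$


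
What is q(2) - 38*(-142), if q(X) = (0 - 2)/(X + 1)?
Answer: 16186/3 ≈ 5395.3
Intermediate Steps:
q(X) = -2/(1 + X)
q(2) - 38*(-142) = -2/(1 + 2) - 38*(-142) = -2/3 + 5396 = -2*⅓ + 5396 = -⅔ + 5396 = 16186/3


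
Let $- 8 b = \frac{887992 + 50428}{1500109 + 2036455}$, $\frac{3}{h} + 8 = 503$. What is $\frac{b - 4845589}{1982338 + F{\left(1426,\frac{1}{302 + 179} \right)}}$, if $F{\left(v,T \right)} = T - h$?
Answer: $- \frac{2720114062978216905}{1112802886013588912} \approx -2.4444$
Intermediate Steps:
$h = \frac{1}{165}$ ($h = \frac{3}{-8 + 503} = \frac{3}{495} = 3 \cdot \frac{1}{495} = \frac{1}{165} \approx 0.0060606$)
$b = - \frac{234605}{7073128}$ ($b = - \frac{\left(887992 + 50428\right) \frac{1}{1500109 + 2036455}}{8} = - \frac{938420 \cdot \frac{1}{3536564}}{8} = \left(- \frac{1}{8}\right) \frac{234605}{884141} = - \frac{234605}{7073128} \approx -0.033168$)
$F{\left(v,T \right)} = - \frac{1}{165} + T$ ($F{\left(v,T \right)} = T - \frac{1}{165} = - \frac{1}{165} + T$)
$\frac{b - 4845589}{1982338 + F{\left(1426,\frac{1}{302 + 179} \right)}} = \frac{- \frac{234605}{7073128} - 4845589}{1982338 - \left(\frac{1}{165} - \frac{1}{302 + 179}\right)} = - \frac{34273471466997}{7073128 \left(1982338 - \left(\frac{1}{165} - \frac{1}{481}\right)\right)} = - \frac{34273471466997}{7073128 \left(1982338 + \left(- \frac{1}{165} + \frac{1}{481}\right)\right)} = - \frac{34273471466997}{7073128 \left(1982338 - \frac{316}{79365}\right)} = - \frac{34273471466997}{7073128 \cdot \frac{157328255054}{79365}} = \left(- \frac{34273471466997}{7073128}\right) \frac{79365}{157328255054} = - \frac{2720114062978216905}{1112802886013588912}$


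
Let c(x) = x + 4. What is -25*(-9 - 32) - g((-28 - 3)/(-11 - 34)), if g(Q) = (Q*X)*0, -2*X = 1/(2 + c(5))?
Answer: 1025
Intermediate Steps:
c(x) = 4 + x
X = -1/22 (X = -1/(2*(2 + (4 + 5))) = -1/(2*(2 + 9)) = -1/2/11 = -1/2*1/11 = -1/22 ≈ -0.045455)
g(Q) = 0 (g(Q) = (Q*(-1/22))*0 = -Q/22*0 = 0)
-25*(-9 - 32) - g((-28 - 3)/(-11 - 34)) = -25*(-9 - 32) - 1*0 = -25*(-41) + 0 = 1025 + 0 = 1025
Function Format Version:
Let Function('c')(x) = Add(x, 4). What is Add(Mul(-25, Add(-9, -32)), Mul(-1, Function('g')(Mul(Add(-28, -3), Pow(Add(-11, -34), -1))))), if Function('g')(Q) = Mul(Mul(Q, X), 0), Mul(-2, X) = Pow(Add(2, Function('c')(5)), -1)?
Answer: 1025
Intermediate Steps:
Function('c')(x) = Add(4, x)
X = Rational(-1, 22) (X = Mul(Rational(-1, 2), Pow(Add(2, Add(4, 5)), -1)) = Mul(Rational(-1, 2), Pow(Add(2, 9), -1)) = Mul(Rational(-1, 2), Pow(11, -1)) = Mul(Rational(-1, 2), Rational(1, 11)) = Rational(-1, 22) ≈ -0.045455)
Function('g')(Q) = 0 (Function('g')(Q) = Mul(Mul(Q, Rational(-1, 22)), 0) = Mul(Mul(Rational(-1, 22), Q), 0) = 0)
Add(Mul(-25, Add(-9, -32)), Mul(-1, Function('g')(Mul(Add(-28, -3), Pow(Add(-11, -34), -1))))) = Add(Mul(-25, Add(-9, -32)), Mul(-1, 0)) = Add(Mul(-25, -41), 0) = Add(1025, 0) = 1025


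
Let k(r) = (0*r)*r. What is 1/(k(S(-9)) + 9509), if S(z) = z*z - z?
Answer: 1/9509 ≈ 0.00010516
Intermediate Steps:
S(z) = z² - z
k(r) = 0 (k(r) = 0*r = 0)
1/(k(S(-9)) + 9509) = 1/(0 + 9509) = 1/9509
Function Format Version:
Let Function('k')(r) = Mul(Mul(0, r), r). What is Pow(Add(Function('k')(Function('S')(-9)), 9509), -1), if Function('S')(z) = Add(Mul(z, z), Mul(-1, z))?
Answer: Rational(1, 9509) ≈ 0.00010516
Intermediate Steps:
Function('S')(z) = Add(Pow(z, 2), Mul(-1, z))
Function('k')(r) = 0 (Function('k')(r) = Mul(0, r) = 0)
Pow(Add(Function('k')(Function('S')(-9)), 9509), -1) = Pow(Add(0, 9509), -1) = Pow(9509, -1) = Rational(1, 9509)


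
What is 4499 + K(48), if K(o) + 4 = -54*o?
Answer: 1903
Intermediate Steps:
K(o) = -4 - 54*o
4499 + K(48) = 4499 + (-4 - 54*48) = 4499 + (-4 - 2592) = 4499 - 2596 = 1903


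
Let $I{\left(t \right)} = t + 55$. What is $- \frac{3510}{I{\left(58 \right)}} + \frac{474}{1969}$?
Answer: $- \frac{6857628}{222497} \approx -30.821$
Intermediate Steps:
$I{\left(t \right)} = 55 + t$
$- \frac{3510}{I{\left(58 \right)}} + \frac{474}{1969} = - \frac{3510}{55 + 58} + \frac{474}{1969} = - \frac{3510}{113} + 474 \cdot \frac{1}{1969} = \left(-3510\right) \frac{1}{113} + \frac{474}{1969} = - \frac{3510}{113} + \frac{474}{1969} = - \frac{6857628}{222497}$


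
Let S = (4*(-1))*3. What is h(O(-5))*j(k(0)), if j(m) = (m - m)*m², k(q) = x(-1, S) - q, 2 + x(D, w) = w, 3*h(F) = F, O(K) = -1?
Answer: 0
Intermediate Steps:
S = -12 (S = -4*3 = -12)
h(F) = F/3
x(D, w) = -2 + w
k(q) = -14 - q (k(q) = (-2 - 12) - q = -14 - q)
j(m) = 0 (j(m) = 0*m² = 0)
h(O(-5))*j(k(0)) = ((⅓)*(-1))*0 = -⅓*0 = 0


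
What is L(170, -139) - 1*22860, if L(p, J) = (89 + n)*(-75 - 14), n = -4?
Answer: -30425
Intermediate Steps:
L(p, J) = -7565 (L(p, J) = (89 - 4)*(-75 - 14) = 85*(-89) = -7565)
L(170, -139) - 1*22860 = -7565 - 1*22860 = -7565 - 22860 = -30425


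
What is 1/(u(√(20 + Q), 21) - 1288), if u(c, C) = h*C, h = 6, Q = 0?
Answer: -1/1162 ≈ -0.00086058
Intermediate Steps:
u(c, C) = 6*C
1/(u(√(20 + Q), 21) - 1288) = 1/(6*21 - 1288) = 1/(126 - 1288) = 1/(-1162) = -1/1162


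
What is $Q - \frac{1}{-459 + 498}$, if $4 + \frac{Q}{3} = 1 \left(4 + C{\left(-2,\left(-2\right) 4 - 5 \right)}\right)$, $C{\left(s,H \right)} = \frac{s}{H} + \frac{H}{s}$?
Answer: $\frac{1555}{78} \approx 19.936$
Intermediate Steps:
$C{\left(s,H \right)} = \frac{H}{s} + \frac{s}{H}$
$Q = \frac{519}{26}$ ($Q = -12 + 3 \cdot 1 \left(4 + \left(\frac{\left(-2\right) 4 - 5}{-2} - \frac{2}{\left(-2\right) 4 - 5}\right)\right) = -12 + 3 \cdot 1 \left(4 + \left(\left(-8 - 5\right) \left(- \frac{1}{2}\right) - \frac{2}{-8 - 5}\right)\right) = -12 + 3 \cdot 1 \left(4 - \left(- \frac{13}{2} + \frac{2}{-13}\right)\right) = -12 + 3 \cdot 1 \left(4 + \left(\frac{13}{2} - - \frac{2}{13}\right)\right) = -12 + 3 \cdot 1 \left(4 + \left(\frac{13}{2} + \frac{2}{13}\right)\right) = -12 + 3 \cdot 1 \left(4 + \frac{173}{26}\right) = -12 + 3 \cdot 1 \cdot \frac{277}{26} = -12 + 3 \cdot \frac{277}{26} = -12 + \frac{831}{26} = \frac{519}{26} \approx 19.962$)
$Q - \frac{1}{-459 + 498} = \frac{519}{26} - \frac{1}{-459 + 498} = \frac{519}{26} - \frac{1}{39} = \frac{1555}{78}$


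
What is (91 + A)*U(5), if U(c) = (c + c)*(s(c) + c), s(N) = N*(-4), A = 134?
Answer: -33750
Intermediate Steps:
s(N) = -4*N
U(c) = -6*c**2 (U(c) = (c + c)*(-4*c + c) = (2*c)*(-3*c) = -6*c**2)
(91 + A)*U(5) = (91 + 134)*(-6*5**2) = 225*(-6*25) = 225*(-150) = -33750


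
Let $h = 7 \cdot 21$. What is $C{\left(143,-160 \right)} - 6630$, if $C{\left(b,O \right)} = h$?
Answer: $-6483$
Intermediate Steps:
$h = 147$
$C{\left(b,O \right)} = 147$
$C{\left(143,-160 \right)} - 6630 = 147 - 6630 = -6483$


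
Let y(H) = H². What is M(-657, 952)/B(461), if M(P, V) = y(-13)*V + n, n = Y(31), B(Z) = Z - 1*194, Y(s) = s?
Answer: 160919/267 ≈ 602.69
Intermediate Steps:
B(Z) = -194 + Z (B(Z) = Z - 194 = -194 + Z)
n = 31
M(P, V) = 31 + 169*V (M(P, V) = (-13)²*V + 31 = 169*V + 31 = 31 + 169*V)
M(-657, 952)/B(461) = (31 + 169*952)/(-194 + 461) = (31 + 160888)/267 = 160919*(1/267) = 160919/267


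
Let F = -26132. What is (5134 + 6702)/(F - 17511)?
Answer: -11836/43643 ≈ -0.27120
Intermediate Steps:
(5134 + 6702)/(F - 17511) = (5134 + 6702)/(-26132 - 17511) = 11836/(-43643) = 11836*(-1/43643) = -11836/43643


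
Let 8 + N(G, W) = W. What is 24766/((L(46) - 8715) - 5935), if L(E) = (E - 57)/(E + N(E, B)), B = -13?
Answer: -88450/52323 ≈ -1.6905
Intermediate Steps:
N(G, W) = -8 + W
L(E) = (-57 + E)/(-21 + E) (L(E) = (E - 57)/(E + (-8 - 13)) = (-57 + E)/(E - 21) = (-57 + E)/(-21 + E))
24766/((L(46) - 8715) - 5935) = 24766/(((-57 + 46)/(-21 + 46) - 8715) - 5935) = 24766/((-11/25 - 8715) - 5935) = 24766/(-217886/25 - 5935) = 24766/(-366261/25) = 24766*(-25/366261) = -88450/52323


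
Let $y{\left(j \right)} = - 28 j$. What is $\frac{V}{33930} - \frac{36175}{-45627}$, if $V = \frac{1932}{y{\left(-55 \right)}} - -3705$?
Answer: $\frac{4267153691}{4730379225} \approx 0.90207$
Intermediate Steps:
$V = \frac{203844}{55}$ ($V = \frac{1932}{\left(-28\right) \left(-55\right)} - -3705 = \frac{1932}{1540} + 3705 = 1932 \cdot \frac{1}{1540} + 3705 = \frac{69}{55} + 3705 = \frac{203844}{55} \approx 3706.3$)
$\frac{V}{33930} - \frac{36175}{-45627} = \frac{203844}{55 \cdot 33930} - \frac{36175}{-45627} = \frac{203844}{55} \cdot \frac{1}{33930} - - \frac{36175}{45627} = \frac{33974}{311025} + \frac{36175}{45627} = \frac{4267153691}{4730379225}$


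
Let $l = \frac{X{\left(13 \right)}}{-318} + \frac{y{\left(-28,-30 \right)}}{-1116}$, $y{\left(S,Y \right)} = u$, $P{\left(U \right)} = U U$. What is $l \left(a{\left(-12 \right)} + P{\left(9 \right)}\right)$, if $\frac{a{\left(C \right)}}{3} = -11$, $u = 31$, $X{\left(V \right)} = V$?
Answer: $- \frac{524}{159} \approx -3.2956$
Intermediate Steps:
$P{\left(U \right)} = U^{2}$
$y{\left(S,Y \right)} = 31$
$a{\left(C \right)} = -33$ ($a{\left(C \right)} = 3 \left(-11\right) = -33$)
$l = - \frac{131}{1908}$ ($l = \frac{13}{-318} + \frac{31}{-1116} = 13 \left(- \frac{1}{318}\right) + 31 \left(- \frac{1}{1116}\right) = - \frac{13}{318} - \frac{1}{36} = - \frac{131}{1908} \approx -0.068658$)
$l \left(a{\left(-12 \right)} + P{\left(9 \right)}\right) = - \frac{131 \left(-33 + 9^{2}\right)}{1908} = - \frac{131 \left(-33 + 81\right)}{1908} = \left(- \frac{131}{1908}\right) 48 = - \frac{524}{159}$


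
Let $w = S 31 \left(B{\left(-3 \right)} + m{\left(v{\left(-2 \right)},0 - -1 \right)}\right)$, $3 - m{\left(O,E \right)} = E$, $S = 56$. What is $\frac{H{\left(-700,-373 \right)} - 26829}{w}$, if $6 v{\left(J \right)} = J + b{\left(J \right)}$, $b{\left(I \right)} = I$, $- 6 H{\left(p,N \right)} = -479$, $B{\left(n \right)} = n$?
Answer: $\frac{160495}{10416} \approx 15.409$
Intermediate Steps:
$H{\left(p,N \right)} = \frac{479}{6}$ ($H{\left(p,N \right)} = \left(- \frac{1}{6}\right) \left(-479\right) = \frac{479}{6}$)
$v{\left(J \right)} = \frac{J}{3}$ ($v{\left(J \right)} = \frac{J + J}{6} = \frac{2 J}{6} = \frac{J}{3}$)
$m{\left(O,E \right)} = 3 - E$
$w = -1736$ ($w = 56 \cdot 31 \left(-3 + \left(3 - \left(0 - -1\right)\right)\right) = 1736 \left(-3 + \left(3 - \left(0 + 1\right)\right)\right) = 1736 \left(-3 + \left(3 - 1\right)\right) = 1736 \left(-3 + 2\right) = 1736 \left(-1\right) = -1736$)
$\frac{H{\left(-700,-373 \right)} - 26829}{w} = \frac{\frac{479}{6} - 26829}{-1736} = \left(- \frac{160495}{6}\right) \left(- \frac{1}{1736}\right) = \frac{160495}{10416}$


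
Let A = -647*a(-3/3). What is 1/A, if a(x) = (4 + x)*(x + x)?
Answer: 1/3882 ≈ 0.00025760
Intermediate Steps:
a(x) = 2*x*(4 + x) (a(x) = (4 + x)*(2*x) = 2*x*(4 + x))
A = 3882 (A = -1294*(-3/3)*(4 - 3/3) = -1294*(-3*⅓)*(4 - 3*⅓) = -1294*(-1)*(4 - 1) = -1294*(-1)*3 = -647*(-6) = 3882)
1/A = 1/3882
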